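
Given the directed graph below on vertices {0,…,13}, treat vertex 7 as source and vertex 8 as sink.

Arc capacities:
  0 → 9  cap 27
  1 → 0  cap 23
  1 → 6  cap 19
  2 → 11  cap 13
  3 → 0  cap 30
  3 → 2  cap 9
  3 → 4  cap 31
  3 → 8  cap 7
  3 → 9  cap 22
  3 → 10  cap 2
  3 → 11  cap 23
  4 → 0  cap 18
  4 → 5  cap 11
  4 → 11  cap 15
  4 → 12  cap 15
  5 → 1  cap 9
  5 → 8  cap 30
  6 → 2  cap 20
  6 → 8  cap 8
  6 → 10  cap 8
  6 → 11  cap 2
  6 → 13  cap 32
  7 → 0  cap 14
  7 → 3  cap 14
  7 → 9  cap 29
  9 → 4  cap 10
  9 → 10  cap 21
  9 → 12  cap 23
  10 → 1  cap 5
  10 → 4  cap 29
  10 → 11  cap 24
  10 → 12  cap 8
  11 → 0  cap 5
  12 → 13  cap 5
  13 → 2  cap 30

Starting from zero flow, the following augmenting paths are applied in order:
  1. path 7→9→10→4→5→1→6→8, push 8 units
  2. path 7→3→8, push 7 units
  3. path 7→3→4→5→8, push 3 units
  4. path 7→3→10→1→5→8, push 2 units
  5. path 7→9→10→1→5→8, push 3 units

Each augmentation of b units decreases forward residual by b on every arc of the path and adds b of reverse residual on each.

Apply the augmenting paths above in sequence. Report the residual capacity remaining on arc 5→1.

Residual capacity of (5,1): 6

after path 1 (7→9→10→4→5→1→6→8, push 8): res(5,1)=1
after path 2 (7→3→8, push 7): res(5,1)=1
after path 3 (7→3→4→5→8, push 3): res(5,1)=1
after path 4 (7→3→10→1→5→8, push 2): res(5,1)=3
after path 5 (7→9→10→1→5→8, push 3): res(5,1)=6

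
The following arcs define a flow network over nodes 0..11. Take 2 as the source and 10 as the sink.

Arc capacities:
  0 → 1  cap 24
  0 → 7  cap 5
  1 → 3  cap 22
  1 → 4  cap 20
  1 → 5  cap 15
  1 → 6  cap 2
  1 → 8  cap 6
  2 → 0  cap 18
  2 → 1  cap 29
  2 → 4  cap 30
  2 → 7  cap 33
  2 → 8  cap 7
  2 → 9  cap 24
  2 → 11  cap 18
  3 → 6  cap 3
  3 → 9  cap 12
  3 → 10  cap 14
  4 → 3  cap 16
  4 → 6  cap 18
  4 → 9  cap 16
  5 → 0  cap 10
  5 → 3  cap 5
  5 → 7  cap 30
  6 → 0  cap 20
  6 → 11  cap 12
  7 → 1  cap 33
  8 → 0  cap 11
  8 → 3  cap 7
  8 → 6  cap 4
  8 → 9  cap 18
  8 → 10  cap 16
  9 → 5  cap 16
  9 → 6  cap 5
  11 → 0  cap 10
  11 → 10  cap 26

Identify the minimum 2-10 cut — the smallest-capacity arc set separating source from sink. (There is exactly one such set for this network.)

augment #1: 2→8→10 push 7
augment #2: 2→11→10 push 18
augment #3: 2→1→3→10 push 14
augment #4: 2→1→8→10 push 6
augment #5: 2→1→6→11→10 push 2
augment #6: 2→4→6→11→10 push 6
max flow = 53; residual-reachable set from 2 gives S-side
cut edges (S→T): {(1,8), (2,8), (3,10), (11,10)} total cap 53

Min-cut arcs: {(1,8), (2,8), (3,10), (11,10)} (total capacity 53)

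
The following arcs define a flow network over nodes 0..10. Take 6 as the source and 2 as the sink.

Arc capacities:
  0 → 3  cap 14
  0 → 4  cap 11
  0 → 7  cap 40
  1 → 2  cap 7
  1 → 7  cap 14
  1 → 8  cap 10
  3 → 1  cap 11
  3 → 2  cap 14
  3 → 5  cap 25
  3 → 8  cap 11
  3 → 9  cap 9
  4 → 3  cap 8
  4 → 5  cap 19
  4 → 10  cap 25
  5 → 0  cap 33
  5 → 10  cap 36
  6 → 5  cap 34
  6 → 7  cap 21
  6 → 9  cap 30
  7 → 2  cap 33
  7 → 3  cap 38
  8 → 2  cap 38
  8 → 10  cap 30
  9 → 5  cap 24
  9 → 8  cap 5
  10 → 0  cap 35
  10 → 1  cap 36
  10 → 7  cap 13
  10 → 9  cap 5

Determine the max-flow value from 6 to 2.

Maximum flow value: 80

augment #1: 6→7→2 bottleneck 21, total now 21
augment #2: 6→9→8→2 bottleneck 5, total now 26
augment #3: 6→5→0→3→2 bottleneck 14, total now 40
augment #4: 6→5→0→7→2 bottleneck 12, total now 52
augment #5: 6→5→10→1→2 bottleneck 7, total now 59
augment #6: 6→5→10→1→8→2 bottleneck 1, total now 60
augment #7: 6→9→5→10→1→8→2 bottleneck 9, total now 69
augment #8: 6→9→5→0→4→3→8→2 bottleneck 7, total now 76
augment #9: 6→9→5→10→7→3→8→2 bottleneck 4, total now 80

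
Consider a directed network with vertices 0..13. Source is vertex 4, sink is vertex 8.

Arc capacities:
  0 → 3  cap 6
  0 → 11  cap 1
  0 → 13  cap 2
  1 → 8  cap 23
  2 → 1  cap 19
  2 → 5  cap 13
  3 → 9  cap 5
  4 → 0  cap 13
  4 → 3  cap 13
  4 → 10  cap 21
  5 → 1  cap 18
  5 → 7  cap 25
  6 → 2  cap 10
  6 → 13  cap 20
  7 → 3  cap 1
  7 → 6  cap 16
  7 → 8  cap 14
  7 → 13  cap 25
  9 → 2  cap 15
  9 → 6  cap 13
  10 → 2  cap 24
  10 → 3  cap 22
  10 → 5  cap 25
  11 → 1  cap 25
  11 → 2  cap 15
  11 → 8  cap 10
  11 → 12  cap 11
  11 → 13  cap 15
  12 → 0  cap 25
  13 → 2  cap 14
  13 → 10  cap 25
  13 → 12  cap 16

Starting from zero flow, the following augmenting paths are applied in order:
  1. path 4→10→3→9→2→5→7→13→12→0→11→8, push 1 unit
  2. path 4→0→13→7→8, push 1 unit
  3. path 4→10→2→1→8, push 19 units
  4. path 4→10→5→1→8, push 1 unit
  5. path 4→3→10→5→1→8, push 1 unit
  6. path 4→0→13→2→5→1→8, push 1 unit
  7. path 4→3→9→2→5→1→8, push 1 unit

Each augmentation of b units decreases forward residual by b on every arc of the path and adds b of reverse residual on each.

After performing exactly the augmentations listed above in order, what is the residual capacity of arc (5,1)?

after path 1 (4→10→3→9→2→5→7→13→12→0→11→8, push 1): res(5,1)=18
after path 2 (4→0→13→7→8, push 1): res(5,1)=18
after path 3 (4→10→2→1→8, push 19): res(5,1)=18
after path 4 (4→10→5→1→8, push 1): res(5,1)=17
after path 5 (4→3→10→5→1→8, push 1): res(5,1)=16
after path 6 (4→0→13→2→5→1→8, push 1): res(5,1)=15
after path 7 (4→3→9→2→5→1→8, push 1): res(5,1)=14

Residual capacity of (5,1): 14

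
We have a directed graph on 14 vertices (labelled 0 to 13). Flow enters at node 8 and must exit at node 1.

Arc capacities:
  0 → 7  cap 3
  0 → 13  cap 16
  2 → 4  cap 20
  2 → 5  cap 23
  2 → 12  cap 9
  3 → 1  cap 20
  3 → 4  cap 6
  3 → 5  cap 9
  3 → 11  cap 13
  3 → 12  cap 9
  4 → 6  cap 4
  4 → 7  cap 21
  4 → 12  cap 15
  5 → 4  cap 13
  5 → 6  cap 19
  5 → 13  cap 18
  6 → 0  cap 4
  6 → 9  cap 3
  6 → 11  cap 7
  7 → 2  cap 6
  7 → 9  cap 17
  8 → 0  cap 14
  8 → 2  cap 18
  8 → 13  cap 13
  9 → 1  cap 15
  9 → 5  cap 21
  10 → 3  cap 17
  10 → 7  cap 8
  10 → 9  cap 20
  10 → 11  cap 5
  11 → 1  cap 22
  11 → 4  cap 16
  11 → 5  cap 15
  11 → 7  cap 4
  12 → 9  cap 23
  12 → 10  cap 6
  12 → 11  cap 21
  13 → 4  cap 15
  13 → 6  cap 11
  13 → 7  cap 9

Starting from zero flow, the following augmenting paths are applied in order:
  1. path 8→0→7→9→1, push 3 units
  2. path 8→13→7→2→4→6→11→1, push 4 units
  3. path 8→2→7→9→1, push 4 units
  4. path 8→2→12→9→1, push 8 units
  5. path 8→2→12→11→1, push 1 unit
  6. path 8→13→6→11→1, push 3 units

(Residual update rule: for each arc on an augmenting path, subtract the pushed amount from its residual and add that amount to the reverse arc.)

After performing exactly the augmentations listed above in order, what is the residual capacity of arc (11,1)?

after path 1 (8→0→7→9→1, push 3): res(11,1)=22
after path 2 (8→13→7→2→4→6→11→1, push 4): res(11,1)=18
after path 3 (8→2→7→9→1, push 4): res(11,1)=18
after path 4 (8→2→12→9→1, push 8): res(11,1)=18
after path 5 (8→2→12→11→1, push 1): res(11,1)=17
after path 6 (8→13→6→11→1, push 3): res(11,1)=14

Residual capacity of (11,1): 14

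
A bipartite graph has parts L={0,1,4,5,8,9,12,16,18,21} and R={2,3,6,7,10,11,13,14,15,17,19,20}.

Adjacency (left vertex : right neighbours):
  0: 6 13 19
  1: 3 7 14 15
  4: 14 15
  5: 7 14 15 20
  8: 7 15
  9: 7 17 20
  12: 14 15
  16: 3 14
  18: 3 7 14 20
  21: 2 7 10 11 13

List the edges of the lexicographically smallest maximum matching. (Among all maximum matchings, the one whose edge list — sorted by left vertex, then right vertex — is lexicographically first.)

|M| = 8 (so the lex-smallest maximum matching has 8 edges)
process left vertices in ascending order; for each, take the smallest-labelled available neighbour that still permits 8 edges overall, or leave it unmatched if none does
lex-smallest matching: {0-6, 1-3, 4-14, 5-7, 8-15, 9-17, 18-20, 21-2}

Lex-smallest maximum matching: {(0,6), (1,3), (4,14), (5,7), (8,15), (9,17), (18,20), (21,2)}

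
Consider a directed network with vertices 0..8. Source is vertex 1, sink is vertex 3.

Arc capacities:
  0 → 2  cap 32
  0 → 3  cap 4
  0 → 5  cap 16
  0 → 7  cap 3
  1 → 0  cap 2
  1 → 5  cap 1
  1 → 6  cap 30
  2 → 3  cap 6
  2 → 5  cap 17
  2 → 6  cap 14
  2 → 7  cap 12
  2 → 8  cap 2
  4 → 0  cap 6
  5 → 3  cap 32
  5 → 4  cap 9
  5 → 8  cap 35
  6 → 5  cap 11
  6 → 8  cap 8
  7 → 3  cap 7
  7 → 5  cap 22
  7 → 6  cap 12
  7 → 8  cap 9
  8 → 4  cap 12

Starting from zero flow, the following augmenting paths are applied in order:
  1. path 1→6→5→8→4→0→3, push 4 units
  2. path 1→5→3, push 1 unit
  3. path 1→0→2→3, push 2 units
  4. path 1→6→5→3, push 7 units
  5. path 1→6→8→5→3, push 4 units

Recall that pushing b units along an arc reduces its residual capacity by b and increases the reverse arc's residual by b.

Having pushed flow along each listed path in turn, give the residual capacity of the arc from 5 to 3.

Residual capacity of (5,3): 20

after path 1 (1→6→5→8→4→0→3, push 4): res(5,3)=32
after path 2 (1→5→3, push 1): res(5,3)=31
after path 3 (1→0→2→3, push 2): res(5,3)=31
after path 4 (1→6→5→3, push 7): res(5,3)=24
after path 5 (1→6→8→5→3, push 4): res(5,3)=20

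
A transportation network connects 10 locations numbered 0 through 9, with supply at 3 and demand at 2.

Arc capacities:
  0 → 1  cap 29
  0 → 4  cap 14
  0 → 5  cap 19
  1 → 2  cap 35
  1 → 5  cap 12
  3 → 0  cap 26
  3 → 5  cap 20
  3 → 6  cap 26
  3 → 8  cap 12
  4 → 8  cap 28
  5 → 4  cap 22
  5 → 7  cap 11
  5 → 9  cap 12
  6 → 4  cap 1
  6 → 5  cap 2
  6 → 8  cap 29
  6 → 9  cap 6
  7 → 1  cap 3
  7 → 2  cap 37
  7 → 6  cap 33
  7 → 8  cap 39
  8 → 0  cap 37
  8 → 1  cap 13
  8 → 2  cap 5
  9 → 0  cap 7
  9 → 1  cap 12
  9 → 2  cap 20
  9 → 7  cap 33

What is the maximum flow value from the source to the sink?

augment #1: 3→8→2 bottleneck 5, total now 5
augment #2: 3→0→1→2 bottleneck 26, total now 31
augment #3: 3→5→7→2 bottleneck 11, total now 42
augment #4: 3→5→9→2 bottleneck 9, total now 51
augment #5: 3→6→9→2 bottleneck 6, total now 57
augment #6: 3→8→1→2 bottleneck 7, total now 64
augment #7: 3→6→5→9→2 bottleneck 2, total now 66
augment #8: 3→6→8→1→2 bottleneck 2, total now 68
augment #9: 3→6→8→0→5→9→2 bottleneck 1, total now 69

Maximum flow value: 69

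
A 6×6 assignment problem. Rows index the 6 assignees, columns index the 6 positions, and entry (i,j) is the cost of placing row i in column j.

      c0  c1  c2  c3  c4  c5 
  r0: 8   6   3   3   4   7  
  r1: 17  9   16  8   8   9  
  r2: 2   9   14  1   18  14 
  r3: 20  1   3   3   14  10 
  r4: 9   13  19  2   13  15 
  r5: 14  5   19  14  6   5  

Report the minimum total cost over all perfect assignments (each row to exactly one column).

optimal assignment: row0→col2 (cost 3), row1→col4 (cost 8), row2→col0 (cost 2), row3→col1 (cost 1), row4→col3 (cost 2), row5→col5 (cost 5)
total = 3 + 8 + 2 + 1 + 2 + 5 = 21

Minimum assignment cost: 21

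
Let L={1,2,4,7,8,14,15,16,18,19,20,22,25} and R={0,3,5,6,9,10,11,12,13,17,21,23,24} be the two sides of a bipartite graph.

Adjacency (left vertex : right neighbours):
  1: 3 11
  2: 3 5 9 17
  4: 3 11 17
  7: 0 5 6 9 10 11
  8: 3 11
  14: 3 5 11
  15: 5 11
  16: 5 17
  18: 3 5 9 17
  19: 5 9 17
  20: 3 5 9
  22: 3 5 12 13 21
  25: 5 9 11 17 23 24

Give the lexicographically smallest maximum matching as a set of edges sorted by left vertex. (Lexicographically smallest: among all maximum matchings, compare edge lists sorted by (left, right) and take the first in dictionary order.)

Lex-smallest maximum matching: {(1,3), (2,5), (4,11), (7,0), (16,17), (18,9), (22,12), (25,23)}

|M| = 8 (so the lex-smallest maximum matching has 8 edges)
process left vertices in ascending order; for each, take the smallest-labelled available neighbour that still permits 8 edges overall, or leave it unmatched if none does
lex-smallest matching: {1-3, 2-5, 4-11, 7-0, 16-17, 18-9, 22-12, 25-23}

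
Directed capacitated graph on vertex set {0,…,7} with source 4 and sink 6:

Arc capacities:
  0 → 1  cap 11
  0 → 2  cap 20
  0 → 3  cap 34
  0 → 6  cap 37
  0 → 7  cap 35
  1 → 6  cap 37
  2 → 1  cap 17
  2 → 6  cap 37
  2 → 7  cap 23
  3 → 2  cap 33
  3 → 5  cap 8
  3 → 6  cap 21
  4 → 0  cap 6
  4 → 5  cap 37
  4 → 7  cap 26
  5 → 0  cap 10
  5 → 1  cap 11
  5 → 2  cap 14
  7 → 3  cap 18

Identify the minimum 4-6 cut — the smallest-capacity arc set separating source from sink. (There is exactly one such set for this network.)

Min-cut arcs: {(4,0), (5,0), (5,1), (5,2), (7,3)} (total capacity 59)

augment #1: 4→0→6 push 6
augment #2: 4→5→0→6 push 10
augment #3: 4→5→1→6 push 11
augment #4: 4→5→2→6 push 14
augment #5: 4→7→3→6 push 18
max flow = 59; residual-reachable set from 4 gives S-side
cut edges (S→T): {(4,0), (5,0), (5,1), (5,2), (7,3)} total cap 59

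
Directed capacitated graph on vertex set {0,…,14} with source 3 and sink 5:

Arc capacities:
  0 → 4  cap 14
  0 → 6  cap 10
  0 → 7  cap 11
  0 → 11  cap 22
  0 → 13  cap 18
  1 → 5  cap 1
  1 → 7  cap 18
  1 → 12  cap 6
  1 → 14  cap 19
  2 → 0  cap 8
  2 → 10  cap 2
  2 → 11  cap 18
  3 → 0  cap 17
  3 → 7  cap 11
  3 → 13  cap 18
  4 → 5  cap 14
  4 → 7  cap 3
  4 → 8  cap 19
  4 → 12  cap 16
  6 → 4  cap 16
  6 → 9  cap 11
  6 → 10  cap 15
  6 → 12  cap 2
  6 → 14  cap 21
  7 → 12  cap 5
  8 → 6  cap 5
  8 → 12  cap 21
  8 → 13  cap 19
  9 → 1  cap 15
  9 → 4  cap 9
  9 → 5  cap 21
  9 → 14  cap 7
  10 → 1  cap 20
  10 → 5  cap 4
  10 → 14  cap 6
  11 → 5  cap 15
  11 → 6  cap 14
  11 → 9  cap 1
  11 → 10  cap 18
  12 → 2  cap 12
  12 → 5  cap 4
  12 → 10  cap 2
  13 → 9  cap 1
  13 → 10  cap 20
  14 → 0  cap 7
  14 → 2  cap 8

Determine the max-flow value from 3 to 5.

augment #1: 3→0→4→5 bottleneck 14, total now 14
augment #2: 3→0→11→5 bottleneck 3, total now 17
augment #3: 3→7→12→5 bottleneck 4, total now 21
augment #4: 3→13→9→5 bottleneck 1, total now 22
augment #5: 3→13→10→5 bottleneck 4, total now 26
augment #6: 3→13→10→1→5 bottleneck 1, total now 27
augment #7: 3→7→12→2→11→5 bottleneck 1, total now 28
augment #8: 3→13→10→14→0→11→5 bottleneck 6, total now 34
augment #9: 3→13→10→1→12→2→11→5 bottleneck 5, total now 39
augment #10: 3→13→10→1→12→2→11→9→5 bottleneck 1, total now 40

Maximum flow value: 40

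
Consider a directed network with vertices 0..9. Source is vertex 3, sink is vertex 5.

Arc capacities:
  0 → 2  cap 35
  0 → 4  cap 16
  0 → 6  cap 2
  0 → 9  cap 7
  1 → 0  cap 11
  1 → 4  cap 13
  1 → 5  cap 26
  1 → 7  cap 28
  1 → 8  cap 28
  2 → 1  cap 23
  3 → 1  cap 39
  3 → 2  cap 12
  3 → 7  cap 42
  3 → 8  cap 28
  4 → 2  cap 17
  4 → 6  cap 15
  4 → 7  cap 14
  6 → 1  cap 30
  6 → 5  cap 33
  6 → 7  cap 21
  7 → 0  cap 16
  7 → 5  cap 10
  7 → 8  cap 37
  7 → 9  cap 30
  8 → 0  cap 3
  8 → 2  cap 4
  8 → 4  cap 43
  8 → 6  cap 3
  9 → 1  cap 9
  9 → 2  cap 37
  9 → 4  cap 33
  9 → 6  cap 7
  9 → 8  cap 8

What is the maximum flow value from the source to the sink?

Maximum flow value: 63

augment #1: 3→1→5 bottleneck 26, total now 26
augment #2: 3→7→5 bottleneck 10, total now 36
augment #3: 3→8→6→5 bottleneck 3, total now 39
augment #4: 3→1→0→6→5 bottleneck 2, total now 41
augment #5: 3→1→4→6→5 bottleneck 11, total now 52
augment #6: 3→7→9→6→5 bottleneck 7, total now 59
augment #7: 3→8→4→6→5 bottleneck 4, total now 63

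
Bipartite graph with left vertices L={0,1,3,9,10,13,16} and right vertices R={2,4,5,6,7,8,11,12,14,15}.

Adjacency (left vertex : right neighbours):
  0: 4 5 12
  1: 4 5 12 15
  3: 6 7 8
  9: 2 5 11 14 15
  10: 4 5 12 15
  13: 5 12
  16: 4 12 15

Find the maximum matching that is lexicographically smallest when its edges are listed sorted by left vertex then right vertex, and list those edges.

|M| = 6 (so the lex-smallest maximum matching has 6 edges)
process left vertices in ascending order; for each, take the smallest-labelled available neighbour that still permits 6 edges overall, or leave it unmatched if none does
lex-smallest matching: {0-4, 1-5, 3-6, 9-2, 10-12, 16-15}

Lex-smallest maximum matching: {(0,4), (1,5), (3,6), (9,2), (10,12), (16,15)}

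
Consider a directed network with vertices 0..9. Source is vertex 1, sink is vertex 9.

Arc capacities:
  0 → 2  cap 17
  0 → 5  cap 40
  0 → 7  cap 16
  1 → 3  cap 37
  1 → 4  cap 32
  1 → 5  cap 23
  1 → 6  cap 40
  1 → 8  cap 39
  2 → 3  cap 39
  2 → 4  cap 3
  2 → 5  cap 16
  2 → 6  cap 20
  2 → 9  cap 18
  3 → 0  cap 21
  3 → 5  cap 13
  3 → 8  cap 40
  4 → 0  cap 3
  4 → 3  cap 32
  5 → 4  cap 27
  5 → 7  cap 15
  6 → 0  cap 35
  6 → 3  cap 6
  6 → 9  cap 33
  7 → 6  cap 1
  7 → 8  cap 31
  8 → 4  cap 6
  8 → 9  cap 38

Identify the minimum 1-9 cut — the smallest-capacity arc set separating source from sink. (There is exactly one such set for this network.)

Min-cut arcs: {(0,2), (6,9), (8,9)} (total capacity 88)

augment #1: 1→6→9 push 33
augment #2: 1→8→9 push 38
augment #3: 1→3→0→2→9 push 17
max flow = 88; residual-reachable set from 1 gives S-side
cut edges (S→T): {(0,2), (6,9), (8,9)} total cap 88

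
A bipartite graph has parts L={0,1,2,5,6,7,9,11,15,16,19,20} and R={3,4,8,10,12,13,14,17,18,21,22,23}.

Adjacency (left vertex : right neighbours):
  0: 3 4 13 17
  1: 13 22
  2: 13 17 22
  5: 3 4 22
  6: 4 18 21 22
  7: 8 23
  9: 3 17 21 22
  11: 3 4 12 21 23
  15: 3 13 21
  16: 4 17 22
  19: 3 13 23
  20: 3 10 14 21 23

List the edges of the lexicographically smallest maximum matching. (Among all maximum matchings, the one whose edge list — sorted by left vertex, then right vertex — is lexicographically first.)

Lex-smallest maximum matching: {(0,3), (1,13), (2,17), (5,4), (6,18), (7,8), (9,21), (11,12), (16,22), (19,23), (20,10)}

|M| = 11 (so the lex-smallest maximum matching has 11 edges)
process left vertices in ascending order; for each, take the smallest-labelled available neighbour that still permits 11 edges overall, or leave it unmatched if none does
lex-smallest matching: {0-3, 1-13, 2-17, 5-4, 6-18, 7-8, 9-21, 11-12, 16-22, 19-23, 20-10}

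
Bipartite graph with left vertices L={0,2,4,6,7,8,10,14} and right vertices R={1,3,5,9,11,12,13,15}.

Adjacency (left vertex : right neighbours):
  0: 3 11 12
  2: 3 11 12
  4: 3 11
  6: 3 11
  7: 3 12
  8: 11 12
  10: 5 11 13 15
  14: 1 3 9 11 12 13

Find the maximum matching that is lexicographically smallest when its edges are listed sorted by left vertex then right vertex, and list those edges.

Lex-smallest maximum matching: {(0,3), (2,11), (7,12), (10,5), (14,1)}

|M| = 5 (so the lex-smallest maximum matching has 5 edges)
process left vertices in ascending order; for each, take the smallest-labelled available neighbour that still permits 5 edges overall, or leave it unmatched if none does
lex-smallest matching: {0-3, 2-11, 7-12, 10-5, 14-1}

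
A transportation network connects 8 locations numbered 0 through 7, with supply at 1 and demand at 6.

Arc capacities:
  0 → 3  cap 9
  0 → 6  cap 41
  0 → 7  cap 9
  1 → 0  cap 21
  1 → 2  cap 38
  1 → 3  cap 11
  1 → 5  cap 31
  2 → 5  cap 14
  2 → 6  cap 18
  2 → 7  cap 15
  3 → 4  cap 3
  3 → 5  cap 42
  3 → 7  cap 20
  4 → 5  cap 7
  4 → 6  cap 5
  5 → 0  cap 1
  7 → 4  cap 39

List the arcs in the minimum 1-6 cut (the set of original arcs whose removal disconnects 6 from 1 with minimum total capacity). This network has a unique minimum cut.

Min-cut arcs: {(1,0), (2,6), (4,6), (5,0)} (total capacity 45)

augment #1: 1→0→6 push 21
augment #2: 1→2→6 push 18
augment #3: 1→3→4→6 push 3
augment #4: 1→5→0→6 push 1
augment #5: 1→2→7→4→6 push 2
max flow = 45; residual-reachable set from 1 gives S-side
cut edges (S→T): {(1,0), (2,6), (4,6), (5,0)} total cap 45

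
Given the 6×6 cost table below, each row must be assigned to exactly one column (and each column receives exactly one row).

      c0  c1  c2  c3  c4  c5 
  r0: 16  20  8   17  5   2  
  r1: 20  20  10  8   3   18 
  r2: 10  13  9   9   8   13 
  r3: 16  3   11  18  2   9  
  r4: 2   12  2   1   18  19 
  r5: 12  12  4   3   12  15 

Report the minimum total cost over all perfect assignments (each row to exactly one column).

optimal assignment: row0→col5 (cost 2), row1→col4 (cost 3), row2→col2 (cost 9), row3→col1 (cost 3), row4→col0 (cost 2), row5→col3 (cost 3)
total = 2 + 3 + 9 + 3 + 2 + 3 = 22

Minimum assignment cost: 22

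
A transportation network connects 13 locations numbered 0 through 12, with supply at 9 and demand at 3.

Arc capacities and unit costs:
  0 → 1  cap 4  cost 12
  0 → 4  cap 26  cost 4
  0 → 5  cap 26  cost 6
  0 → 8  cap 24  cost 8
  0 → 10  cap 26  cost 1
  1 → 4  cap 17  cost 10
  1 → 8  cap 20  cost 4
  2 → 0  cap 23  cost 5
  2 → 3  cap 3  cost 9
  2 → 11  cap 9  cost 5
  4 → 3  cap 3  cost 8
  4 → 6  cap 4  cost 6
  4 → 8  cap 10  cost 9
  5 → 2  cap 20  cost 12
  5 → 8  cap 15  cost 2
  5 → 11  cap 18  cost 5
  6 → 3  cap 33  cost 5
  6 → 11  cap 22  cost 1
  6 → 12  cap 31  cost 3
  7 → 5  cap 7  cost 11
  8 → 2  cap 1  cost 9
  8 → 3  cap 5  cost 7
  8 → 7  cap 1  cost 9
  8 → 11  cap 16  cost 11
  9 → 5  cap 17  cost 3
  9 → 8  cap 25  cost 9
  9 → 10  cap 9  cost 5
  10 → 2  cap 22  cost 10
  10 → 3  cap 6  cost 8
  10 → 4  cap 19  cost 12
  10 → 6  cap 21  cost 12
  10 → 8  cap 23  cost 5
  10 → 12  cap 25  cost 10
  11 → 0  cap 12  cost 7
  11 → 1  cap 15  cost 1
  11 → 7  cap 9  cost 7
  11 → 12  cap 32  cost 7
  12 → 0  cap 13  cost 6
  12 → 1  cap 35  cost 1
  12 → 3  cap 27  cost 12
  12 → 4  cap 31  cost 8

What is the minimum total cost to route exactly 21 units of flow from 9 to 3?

Minimum cost for 21 units: 383

shortest-cost path #1: 9→5→8→3 push 5 @ unit cost 12 (adds 60)
shortest-cost path #2: 9→10→3 push 6 @ unit cost 13 (adds 78)
shortest-cost path #3: 9→10→6→3 push 3 @ unit cost 22 (adds 66)
shortest-cost path #4: 9→5→8→2→3 push 1 @ unit cost 23 (adds 23)
shortest-cost path #5: 9→5→2→3 push 2 @ unit cost 24 (adds 48)
shortest-cost path #6: 9→5→11→12→3 push 4 @ unit cost 27 (adds 108)
total cost = 383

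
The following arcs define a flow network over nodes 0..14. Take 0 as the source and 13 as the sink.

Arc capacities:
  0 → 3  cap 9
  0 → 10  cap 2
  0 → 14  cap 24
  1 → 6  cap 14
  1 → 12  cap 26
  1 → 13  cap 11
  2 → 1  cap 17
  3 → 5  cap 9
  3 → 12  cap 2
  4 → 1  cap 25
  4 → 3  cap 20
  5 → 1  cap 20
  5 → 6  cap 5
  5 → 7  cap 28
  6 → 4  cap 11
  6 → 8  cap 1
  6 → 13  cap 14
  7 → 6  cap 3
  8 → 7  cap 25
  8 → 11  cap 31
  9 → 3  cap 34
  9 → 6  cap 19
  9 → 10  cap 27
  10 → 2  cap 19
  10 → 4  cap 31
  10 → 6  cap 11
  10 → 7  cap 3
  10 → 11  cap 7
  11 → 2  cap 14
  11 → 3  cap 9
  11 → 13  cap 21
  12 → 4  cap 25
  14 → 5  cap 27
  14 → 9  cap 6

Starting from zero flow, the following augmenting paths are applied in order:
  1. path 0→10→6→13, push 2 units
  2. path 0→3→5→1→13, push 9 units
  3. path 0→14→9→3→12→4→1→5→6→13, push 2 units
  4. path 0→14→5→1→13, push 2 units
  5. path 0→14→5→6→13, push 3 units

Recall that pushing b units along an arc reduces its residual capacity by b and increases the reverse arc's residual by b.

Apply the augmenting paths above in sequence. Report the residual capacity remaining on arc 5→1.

after path 1 (0→10→6→13, push 2): res(5,1)=20
after path 2 (0→3→5→1→13, push 9): res(5,1)=11
after path 3 (0→14→9→3→12→4→1→5→6→13, push 2): res(5,1)=13
after path 4 (0→14→5→1→13, push 2): res(5,1)=11
after path 5 (0→14→5→6→13, push 3): res(5,1)=11

Residual capacity of (5,1): 11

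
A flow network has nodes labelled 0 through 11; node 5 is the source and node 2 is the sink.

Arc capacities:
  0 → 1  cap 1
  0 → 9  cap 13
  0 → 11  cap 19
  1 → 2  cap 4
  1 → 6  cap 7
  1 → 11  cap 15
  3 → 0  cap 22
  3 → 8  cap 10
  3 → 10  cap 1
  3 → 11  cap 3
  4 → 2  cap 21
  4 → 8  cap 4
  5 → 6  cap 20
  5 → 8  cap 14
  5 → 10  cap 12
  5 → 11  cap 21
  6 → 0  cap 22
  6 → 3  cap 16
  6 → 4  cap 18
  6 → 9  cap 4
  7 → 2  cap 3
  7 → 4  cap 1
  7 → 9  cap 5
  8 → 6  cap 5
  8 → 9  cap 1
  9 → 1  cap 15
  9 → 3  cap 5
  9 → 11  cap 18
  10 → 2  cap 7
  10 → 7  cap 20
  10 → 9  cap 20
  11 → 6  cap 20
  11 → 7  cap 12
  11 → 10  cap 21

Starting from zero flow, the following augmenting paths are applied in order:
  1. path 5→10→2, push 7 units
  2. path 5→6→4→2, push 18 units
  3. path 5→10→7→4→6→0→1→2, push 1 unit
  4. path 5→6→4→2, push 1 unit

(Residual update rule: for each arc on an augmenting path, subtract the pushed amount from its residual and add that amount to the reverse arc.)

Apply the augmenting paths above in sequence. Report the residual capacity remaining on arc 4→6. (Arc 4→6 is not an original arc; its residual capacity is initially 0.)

after path 1 (5→10→2, push 7): res(4,6)=0
after path 2 (5→6→4→2, push 18): res(4,6)=18
after path 3 (5→10→7→4→6→0→1→2, push 1): res(4,6)=17
after path 4 (5→6→4→2, push 1): res(4,6)=18

Residual capacity of (4,6): 18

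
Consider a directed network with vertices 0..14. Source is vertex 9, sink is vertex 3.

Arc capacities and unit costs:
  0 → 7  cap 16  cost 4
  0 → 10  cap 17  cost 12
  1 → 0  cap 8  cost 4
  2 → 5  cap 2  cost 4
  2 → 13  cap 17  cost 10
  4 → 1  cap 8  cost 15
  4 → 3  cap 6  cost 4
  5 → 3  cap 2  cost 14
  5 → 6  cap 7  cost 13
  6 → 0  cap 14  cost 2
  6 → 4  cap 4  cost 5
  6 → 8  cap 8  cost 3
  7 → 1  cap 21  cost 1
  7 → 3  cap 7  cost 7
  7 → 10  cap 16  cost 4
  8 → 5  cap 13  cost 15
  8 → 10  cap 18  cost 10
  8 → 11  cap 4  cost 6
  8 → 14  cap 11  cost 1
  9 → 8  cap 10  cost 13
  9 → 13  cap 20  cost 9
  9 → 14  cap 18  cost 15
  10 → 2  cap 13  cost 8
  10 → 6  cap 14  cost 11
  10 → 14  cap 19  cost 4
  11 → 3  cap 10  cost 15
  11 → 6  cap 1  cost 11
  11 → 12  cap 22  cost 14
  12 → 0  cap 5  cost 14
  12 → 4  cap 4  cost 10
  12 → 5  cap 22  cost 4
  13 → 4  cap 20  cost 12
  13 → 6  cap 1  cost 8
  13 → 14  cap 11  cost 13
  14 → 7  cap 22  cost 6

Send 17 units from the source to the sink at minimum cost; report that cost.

Minimum cost for 17 units: 476

shortest-cost path #1: 9→13→4→3 push 6 @ unit cost 25 (adds 150)
shortest-cost path #2: 9→8→14→7→3 push 7 @ unit cost 27 (adds 189)
shortest-cost path #3: 9→8→11→3 push 3 @ unit cost 34 (adds 102)
shortest-cost path #4: 9→14→8→11→3 push 1 @ unit cost 35 (adds 35)
total cost = 476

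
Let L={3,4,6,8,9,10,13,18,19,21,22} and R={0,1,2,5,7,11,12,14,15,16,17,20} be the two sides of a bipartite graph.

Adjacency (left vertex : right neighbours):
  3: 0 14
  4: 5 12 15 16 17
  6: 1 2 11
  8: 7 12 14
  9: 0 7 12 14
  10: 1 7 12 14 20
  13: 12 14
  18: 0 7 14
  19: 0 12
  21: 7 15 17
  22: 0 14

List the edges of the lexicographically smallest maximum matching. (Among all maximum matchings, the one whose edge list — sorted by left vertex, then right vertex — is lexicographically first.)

Lex-smallest maximum matching: {(3,0), (4,5), (6,1), (8,7), (9,12), (10,20), (13,14), (21,15)}

|M| = 8 (so the lex-smallest maximum matching has 8 edges)
process left vertices in ascending order; for each, take the smallest-labelled available neighbour that still permits 8 edges overall, or leave it unmatched if none does
lex-smallest matching: {3-0, 4-5, 6-1, 8-7, 9-12, 10-20, 13-14, 21-15}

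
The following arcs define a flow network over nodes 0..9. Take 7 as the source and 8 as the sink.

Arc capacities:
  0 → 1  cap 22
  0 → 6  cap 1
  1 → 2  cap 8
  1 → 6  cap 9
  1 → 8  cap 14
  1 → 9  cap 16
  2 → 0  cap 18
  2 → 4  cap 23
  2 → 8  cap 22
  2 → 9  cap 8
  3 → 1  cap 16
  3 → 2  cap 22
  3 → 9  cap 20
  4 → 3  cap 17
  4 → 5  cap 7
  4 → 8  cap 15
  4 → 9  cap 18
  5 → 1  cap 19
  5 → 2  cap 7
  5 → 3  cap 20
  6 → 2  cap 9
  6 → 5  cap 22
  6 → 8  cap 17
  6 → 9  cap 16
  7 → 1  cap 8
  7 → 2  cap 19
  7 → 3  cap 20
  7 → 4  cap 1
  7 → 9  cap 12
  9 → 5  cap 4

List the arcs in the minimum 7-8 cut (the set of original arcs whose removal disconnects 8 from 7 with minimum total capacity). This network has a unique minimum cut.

Min-cut arcs: {(7,1), (7,2), (7,3), (7,4), (9,5)} (total capacity 52)

augment #1: 7→1→8 push 8
augment #2: 7→2→8 push 19
augment #3: 7→4→8 push 1
augment #4: 7→3→1→8 push 6
augment #5: 7→3→2→8 push 3
augment #6: 7→3→1→6→8 push 9
augment #7: 7→3→2→4→8 push 2
augment #8: 7→9→5→2→4→8 push 4
max flow = 52; residual-reachable set from 7 gives S-side
cut edges (S→T): {(7,1), (7,2), (7,3), (7,4), (9,5)} total cap 52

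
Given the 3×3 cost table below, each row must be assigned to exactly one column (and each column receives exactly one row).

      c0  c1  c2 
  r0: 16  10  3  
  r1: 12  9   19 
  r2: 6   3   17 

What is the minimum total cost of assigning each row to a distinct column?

Minimum assignment cost: 18

one of 2 optimal assignments: row0→col2 (cost 3), row1→col0 (cost 12), row2→col1 (cost 3)
total = 3 + 12 + 3 = 18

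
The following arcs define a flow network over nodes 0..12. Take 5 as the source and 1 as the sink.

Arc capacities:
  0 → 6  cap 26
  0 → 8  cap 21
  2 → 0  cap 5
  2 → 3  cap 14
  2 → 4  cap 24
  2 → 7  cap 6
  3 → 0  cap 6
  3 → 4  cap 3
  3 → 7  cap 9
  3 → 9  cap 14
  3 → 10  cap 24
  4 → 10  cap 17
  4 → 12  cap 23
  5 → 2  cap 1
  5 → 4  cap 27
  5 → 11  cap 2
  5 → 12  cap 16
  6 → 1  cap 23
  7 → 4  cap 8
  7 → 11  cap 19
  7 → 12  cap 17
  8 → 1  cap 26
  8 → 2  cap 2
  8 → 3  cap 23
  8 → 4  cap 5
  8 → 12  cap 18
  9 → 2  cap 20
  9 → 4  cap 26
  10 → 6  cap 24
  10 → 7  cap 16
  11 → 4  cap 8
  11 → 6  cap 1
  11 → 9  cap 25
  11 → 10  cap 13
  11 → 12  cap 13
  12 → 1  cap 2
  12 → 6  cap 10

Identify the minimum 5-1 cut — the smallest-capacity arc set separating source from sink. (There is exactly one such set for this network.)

augment #1: 5→12→1 push 2
augment #2: 5→11→6→1 push 1
augment #3: 5→12→6→1 push 10
augment #4: 5→2→0→6→1 push 1
augment #5: 5→4→10→6→1 push 11
augment #6: 5→4→10→6→0→8→1 push 1
augment #7: 5→11→9→2→0→8→1 push 1
augment #8: 5→4→10→6→11→9→2→0→8→1 push 1
augment #9: 5→4→10→7→11→9→2→0→8→1 push 2
augment #10: 5→4→10→7→11→9→2→3→0→8→1 push 2
max flow = 32; residual-reachable set from 5 gives S-side
cut edges (S→T): {(4,10), (5,2), (5,11), (12,1), (12,6)} total cap 32

Min-cut arcs: {(4,10), (5,2), (5,11), (12,1), (12,6)} (total capacity 32)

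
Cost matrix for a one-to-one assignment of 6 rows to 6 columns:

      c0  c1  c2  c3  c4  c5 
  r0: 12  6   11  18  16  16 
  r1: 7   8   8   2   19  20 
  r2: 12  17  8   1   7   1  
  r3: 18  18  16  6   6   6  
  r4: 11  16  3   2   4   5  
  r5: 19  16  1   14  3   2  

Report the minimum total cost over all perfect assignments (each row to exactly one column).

optimal assignment: row0→col1 (cost 6), row1→col0 (cost 7), row2→col5 (cost 1), row3→col4 (cost 6), row4→col3 (cost 2), row5→col2 (cost 1)
total = 6 + 7 + 1 + 6 + 2 + 1 = 23

Minimum assignment cost: 23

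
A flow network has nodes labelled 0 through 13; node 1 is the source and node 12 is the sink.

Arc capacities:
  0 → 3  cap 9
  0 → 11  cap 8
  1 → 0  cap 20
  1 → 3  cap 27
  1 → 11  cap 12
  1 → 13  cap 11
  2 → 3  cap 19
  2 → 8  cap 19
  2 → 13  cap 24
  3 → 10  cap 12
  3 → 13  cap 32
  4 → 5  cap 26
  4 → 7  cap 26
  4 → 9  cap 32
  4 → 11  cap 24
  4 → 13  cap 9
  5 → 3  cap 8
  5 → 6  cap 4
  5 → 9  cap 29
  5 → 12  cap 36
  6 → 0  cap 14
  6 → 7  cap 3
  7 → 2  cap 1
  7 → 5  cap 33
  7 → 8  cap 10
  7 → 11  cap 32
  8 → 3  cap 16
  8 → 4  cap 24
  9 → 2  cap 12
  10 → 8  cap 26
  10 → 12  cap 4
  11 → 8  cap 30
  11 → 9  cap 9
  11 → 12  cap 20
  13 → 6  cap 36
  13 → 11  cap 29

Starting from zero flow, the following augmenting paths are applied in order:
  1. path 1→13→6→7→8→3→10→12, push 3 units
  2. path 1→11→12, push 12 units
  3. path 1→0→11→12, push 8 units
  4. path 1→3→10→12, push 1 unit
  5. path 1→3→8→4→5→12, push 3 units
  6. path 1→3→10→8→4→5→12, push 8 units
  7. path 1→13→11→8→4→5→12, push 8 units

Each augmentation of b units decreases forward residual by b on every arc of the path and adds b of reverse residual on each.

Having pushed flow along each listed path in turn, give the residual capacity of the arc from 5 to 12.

Residual capacity of (5,12): 17

after path 1 (1→13→6→7→8→3→10→12, push 3): res(5,12)=36
after path 2 (1→11→12, push 12): res(5,12)=36
after path 3 (1→0→11→12, push 8): res(5,12)=36
after path 4 (1→3→10→12, push 1): res(5,12)=36
after path 5 (1→3→8→4→5→12, push 3): res(5,12)=33
after path 6 (1→3→10→8→4→5→12, push 8): res(5,12)=25
after path 7 (1→13→11→8→4→5→12, push 8): res(5,12)=17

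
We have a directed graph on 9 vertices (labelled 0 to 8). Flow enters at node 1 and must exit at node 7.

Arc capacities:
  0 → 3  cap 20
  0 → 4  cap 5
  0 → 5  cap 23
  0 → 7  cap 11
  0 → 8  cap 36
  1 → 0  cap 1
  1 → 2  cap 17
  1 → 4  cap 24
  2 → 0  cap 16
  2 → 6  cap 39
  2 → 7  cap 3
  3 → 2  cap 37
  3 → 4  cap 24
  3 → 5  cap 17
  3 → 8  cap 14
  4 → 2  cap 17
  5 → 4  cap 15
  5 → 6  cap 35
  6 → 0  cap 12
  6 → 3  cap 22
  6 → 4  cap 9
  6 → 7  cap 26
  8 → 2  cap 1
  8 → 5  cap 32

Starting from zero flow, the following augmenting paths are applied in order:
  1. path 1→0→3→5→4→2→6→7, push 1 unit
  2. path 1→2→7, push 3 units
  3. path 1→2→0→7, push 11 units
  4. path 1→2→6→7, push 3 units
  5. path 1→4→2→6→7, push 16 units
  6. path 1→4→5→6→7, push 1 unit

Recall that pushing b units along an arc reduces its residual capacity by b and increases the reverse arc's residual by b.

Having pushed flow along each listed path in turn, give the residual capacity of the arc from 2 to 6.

Residual capacity of (2,6): 19

after path 1 (1→0→3→5→4→2→6→7, push 1): res(2,6)=38
after path 2 (1→2→7, push 3): res(2,6)=38
after path 3 (1→2→0→7, push 11): res(2,6)=38
after path 4 (1→2→6→7, push 3): res(2,6)=35
after path 5 (1→4→2→6→7, push 16): res(2,6)=19
after path 6 (1→4→5→6→7, push 1): res(2,6)=19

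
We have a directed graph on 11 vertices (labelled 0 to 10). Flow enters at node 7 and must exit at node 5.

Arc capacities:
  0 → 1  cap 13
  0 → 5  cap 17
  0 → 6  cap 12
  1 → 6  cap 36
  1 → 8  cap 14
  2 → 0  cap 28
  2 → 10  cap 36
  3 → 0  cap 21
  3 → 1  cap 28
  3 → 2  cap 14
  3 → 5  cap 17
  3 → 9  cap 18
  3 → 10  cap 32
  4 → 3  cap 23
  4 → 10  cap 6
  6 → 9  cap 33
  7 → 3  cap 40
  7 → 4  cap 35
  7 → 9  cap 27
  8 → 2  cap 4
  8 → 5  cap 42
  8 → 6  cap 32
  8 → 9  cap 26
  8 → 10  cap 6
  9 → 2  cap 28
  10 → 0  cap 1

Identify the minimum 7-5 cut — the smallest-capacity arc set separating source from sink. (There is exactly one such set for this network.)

Min-cut arcs: {(0,5), (1,8), (3,5)} (total capacity 48)

augment #1: 7→3→5 push 17
augment #2: 7→3→0→5 push 17
augment #3: 7→3→1→8→5 push 6
augment #4: 7→4→3→1→8→5 push 8
max flow = 48; residual-reachable set from 7 gives S-side
cut edges (S→T): {(0,5), (1,8), (3,5)} total cap 48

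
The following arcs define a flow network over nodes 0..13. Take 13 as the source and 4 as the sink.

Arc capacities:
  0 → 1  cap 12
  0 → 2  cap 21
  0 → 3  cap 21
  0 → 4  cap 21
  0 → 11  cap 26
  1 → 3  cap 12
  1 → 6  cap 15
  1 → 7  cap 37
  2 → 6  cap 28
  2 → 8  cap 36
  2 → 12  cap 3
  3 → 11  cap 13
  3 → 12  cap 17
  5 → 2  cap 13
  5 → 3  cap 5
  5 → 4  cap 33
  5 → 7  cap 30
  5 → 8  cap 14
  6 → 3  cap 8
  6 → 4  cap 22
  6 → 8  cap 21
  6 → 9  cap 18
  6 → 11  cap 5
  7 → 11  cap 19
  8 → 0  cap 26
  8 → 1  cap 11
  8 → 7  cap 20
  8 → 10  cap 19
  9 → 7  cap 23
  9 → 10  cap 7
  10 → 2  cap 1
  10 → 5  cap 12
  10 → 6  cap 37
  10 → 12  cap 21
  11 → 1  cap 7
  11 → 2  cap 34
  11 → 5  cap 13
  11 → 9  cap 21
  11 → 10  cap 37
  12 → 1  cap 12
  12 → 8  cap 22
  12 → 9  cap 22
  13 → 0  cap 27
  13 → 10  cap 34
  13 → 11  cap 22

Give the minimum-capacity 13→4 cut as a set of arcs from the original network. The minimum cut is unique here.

augment #1: 13→0→4 push 21
augment #2: 13→10→5→4 push 12
augment #3: 13→10→6→4 push 22
augment #4: 13→11→5→4 push 13
max flow = 68; residual-reachable set from 13 gives S-side
cut edges (S→T): {(0,4), (6,4), (10,5), (11,5)} total cap 68

Min-cut arcs: {(0,4), (6,4), (10,5), (11,5)} (total capacity 68)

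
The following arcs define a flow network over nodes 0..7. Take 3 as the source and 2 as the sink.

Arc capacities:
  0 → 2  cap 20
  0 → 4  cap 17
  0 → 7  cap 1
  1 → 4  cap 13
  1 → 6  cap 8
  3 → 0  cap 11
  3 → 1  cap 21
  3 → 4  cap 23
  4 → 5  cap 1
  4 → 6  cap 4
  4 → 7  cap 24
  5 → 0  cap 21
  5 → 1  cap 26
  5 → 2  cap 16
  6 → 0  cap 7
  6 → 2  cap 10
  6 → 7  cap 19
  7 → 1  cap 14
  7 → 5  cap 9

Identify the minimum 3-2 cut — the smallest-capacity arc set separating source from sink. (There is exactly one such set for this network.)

augment #1: 3→0→2 push 11
augment #2: 3→1→6→2 push 8
augment #3: 3→4→5→2 push 1
augment #4: 3→4→6→2 push 2
augment #5: 3→4→6→0→2 push 2
augment #6: 3→4→7→5→2 push 9
max flow = 33; residual-reachable set from 3 gives S-side
cut edges (S→T): {(1,6), (3,0), (4,5), (4,6), (7,5)} total cap 33

Min-cut arcs: {(1,6), (3,0), (4,5), (4,6), (7,5)} (total capacity 33)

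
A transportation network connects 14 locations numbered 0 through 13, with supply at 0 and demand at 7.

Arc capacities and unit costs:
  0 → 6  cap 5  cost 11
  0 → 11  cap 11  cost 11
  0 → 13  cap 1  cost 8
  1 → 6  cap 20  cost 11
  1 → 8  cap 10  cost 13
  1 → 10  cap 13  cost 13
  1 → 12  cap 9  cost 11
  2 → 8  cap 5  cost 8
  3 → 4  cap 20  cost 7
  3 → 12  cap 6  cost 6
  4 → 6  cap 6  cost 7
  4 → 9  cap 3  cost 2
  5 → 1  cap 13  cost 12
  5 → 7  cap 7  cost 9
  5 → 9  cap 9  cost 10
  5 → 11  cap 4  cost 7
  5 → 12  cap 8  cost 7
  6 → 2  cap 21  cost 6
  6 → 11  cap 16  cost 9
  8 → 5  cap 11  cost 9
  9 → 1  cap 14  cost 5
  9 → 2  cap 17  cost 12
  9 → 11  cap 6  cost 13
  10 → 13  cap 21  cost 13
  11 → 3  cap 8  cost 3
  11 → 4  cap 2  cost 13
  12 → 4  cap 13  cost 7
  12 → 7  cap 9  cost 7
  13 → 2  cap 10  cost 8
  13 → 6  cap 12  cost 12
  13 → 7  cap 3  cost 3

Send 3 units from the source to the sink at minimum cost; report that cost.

Minimum cost for 3 units: 65

shortest-cost path #1: 0→13→7 push 1 @ unit cost 11 (adds 11)
shortest-cost path #2: 0→11→3→12→7 push 2 @ unit cost 27 (adds 54)
total cost = 65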